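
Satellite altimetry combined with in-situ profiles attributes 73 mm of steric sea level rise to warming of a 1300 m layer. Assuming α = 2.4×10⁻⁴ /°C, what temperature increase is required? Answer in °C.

ΔT = Δh/(αH) = 0.073 / (2.4×10⁻⁴ × 1300) ≈ 0.2340 °C

ΔT ≈ 0.234 °C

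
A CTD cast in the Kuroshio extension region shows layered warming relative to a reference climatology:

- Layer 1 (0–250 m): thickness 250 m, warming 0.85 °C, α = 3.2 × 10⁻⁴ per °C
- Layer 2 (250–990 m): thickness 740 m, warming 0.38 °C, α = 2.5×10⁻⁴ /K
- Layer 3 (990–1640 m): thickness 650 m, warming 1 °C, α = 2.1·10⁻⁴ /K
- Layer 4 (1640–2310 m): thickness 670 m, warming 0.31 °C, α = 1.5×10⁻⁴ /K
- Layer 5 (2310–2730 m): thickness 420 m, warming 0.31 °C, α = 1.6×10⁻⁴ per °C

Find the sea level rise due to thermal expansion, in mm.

about 330 mm

0–250 m: 0.85 × 250 × 3.2×10⁻⁴ = 0.06800 m
250–990 m: 2.5×10⁻⁴ × 740 × 0.38 = 0.07030 m
990–1640 m: 2.1×10⁻⁴ × 1 × 650 = 0.13650 m
1640–2310 m: 0.31 × 1.5×10⁻⁴ × 670 = 0.031155 m
2310–2730 m: 420 × 1.6×10⁻⁴ × 0.31 = 0.020832 m
Δh = 0.06800 + 0.07030 + 0.13650 + 0.031155 + 0.020832 = 0.326787 m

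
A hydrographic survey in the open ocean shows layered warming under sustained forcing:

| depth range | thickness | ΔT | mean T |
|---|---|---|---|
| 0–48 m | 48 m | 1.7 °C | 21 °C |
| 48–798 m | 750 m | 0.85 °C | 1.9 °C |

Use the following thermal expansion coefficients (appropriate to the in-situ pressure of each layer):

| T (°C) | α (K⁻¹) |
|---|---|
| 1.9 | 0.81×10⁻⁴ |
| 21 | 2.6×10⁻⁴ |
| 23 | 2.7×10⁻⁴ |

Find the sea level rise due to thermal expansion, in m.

Layer 1 at 21 °C → α = 2.6×10⁻⁴ K⁻¹
Layer 2 at 1.9 °C → α = 0.81×10⁻⁴ K⁻¹
2.6×10⁻⁴ × 1.7 × 48 = 0.021216 m
48–798 m: 0.85 × 0.81×10⁻⁴ × 750 = 0.0516375 m
Δh = 0.021216 + 0.0516375 = 0.0728535 m

Δh ≈ 0.0729 m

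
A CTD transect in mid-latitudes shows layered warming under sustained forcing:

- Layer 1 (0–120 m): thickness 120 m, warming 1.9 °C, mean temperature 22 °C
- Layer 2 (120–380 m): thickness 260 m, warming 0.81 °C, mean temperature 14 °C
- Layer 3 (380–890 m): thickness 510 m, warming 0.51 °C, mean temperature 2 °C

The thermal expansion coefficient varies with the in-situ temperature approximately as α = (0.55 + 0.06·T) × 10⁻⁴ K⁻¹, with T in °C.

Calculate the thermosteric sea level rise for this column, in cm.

Δh ≈ 8.9 cm

Layer 1: α = (0.55 + 0.06×22)×10⁻⁴ = 1.87×10⁻⁴ K⁻¹
Layer 2: α = (0.55 + 0.06×14)×10⁻⁴ = 1.39×10⁻⁴ K⁻¹
Layer 3: α = (0.55 + 0.06×2)×10⁻⁴ = 0.67×10⁻⁴ K⁻¹
1.9 × 120 × 1.87×10⁻⁴ = 0.042636 m
1.39×10⁻⁴ × 260 × 0.81 = 0.0292734 m
510 × 0.51 × 0.67×10⁻⁴ = 0.0174267 m
Δh = 0.042636 + 0.0292734 + 0.0174267 = 0.0893361 m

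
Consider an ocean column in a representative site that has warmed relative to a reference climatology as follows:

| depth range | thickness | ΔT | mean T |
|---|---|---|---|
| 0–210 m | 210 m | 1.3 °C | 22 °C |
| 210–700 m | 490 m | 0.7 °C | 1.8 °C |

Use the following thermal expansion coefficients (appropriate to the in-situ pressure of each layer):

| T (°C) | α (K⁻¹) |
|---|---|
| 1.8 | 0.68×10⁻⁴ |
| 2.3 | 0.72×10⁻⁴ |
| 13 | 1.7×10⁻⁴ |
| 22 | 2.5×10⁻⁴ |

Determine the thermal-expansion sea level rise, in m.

Δh = 0.0916 m

Layer 1 at 22 °C → α = 2.5×10⁻⁴ K⁻¹
Layer 2 at 1.8 °C → α = 0.68×10⁻⁴ K⁻¹
2.5×10⁻⁴ × 210 × 1.3 = 0.06825 m
0.68×10⁻⁴ × 0.7 × 490 = 0.023324 m
Δh = 0.06825 + 0.023324 = 0.091574 m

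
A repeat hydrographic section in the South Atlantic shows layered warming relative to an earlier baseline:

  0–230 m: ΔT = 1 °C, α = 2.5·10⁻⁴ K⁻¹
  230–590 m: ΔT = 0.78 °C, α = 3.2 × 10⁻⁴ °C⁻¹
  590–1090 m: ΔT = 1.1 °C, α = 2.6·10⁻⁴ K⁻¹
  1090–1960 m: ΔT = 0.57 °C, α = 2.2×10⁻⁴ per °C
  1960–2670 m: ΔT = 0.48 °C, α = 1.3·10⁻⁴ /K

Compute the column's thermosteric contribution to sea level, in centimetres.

Δh ≈ 44.4 cm

2.5×10⁻⁴ × 1 × 230 = 0.05750 m
Layer 2: 0.78 × 3.2×10⁻⁴ × 360 = 0.089856 m
1.1 × 2.6×10⁻⁴ × 500 = 0.14300 m
Layer 4: 0.57 × 870 × 2.2×10⁻⁴ = 0.109098 m
710 × 0.48 × 1.3×10⁻⁴ = 0.044304 m
Δh = 0.05750 + 0.089856 + 0.14300 + 0.109098 + 0.044304 = 0.443758 m ≈ 44.4 cm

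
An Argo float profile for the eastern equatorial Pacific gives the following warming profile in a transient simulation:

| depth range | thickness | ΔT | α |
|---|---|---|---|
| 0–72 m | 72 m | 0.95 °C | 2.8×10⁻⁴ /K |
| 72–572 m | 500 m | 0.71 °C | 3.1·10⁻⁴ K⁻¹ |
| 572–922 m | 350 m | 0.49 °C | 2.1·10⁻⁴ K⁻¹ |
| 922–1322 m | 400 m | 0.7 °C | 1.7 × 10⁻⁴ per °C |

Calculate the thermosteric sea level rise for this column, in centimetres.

0.95 × 2.8×10⁻⁴ × 72 = 0.019152 m
Layer 2: 500 × 3.1×10⁻⁴ × 0.71 = 0.11005 m
572–922 m: 350 × 0.49 × 2.1×10⁻⁴ = 0.036015 m
922–1322 m: 0.7 × 400 × 1.7×10⁻⁴ = 0.04760 m
Δh = 0.019152 + 0.11005 + 0.036015 + 0.04760 = 0.212817 m

about 21 cm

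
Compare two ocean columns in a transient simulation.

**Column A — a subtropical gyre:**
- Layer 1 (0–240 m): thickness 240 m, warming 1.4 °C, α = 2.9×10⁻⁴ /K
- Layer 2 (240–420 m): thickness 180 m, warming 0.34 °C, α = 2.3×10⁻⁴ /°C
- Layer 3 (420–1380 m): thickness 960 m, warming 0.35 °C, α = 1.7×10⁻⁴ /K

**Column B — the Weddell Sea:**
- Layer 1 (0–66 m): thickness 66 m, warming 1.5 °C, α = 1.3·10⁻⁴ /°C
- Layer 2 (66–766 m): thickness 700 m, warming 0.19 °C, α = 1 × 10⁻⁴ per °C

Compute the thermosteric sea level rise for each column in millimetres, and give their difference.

A Layer 1: 240 × 1.4 × 2.9×10⁻⁴ = 0.09744 m
A 2.3×10⁻⁴ × 180 × 0.34 = 0.014076 m
A 960 × 1.7×10⁻⁴ × 0.35 = 0.05712 m
A total: 0.168636 m
B 0–66 m: 1.3×10⁻⁴ × 1.5 × 66 = 0.01287 m
B Layer 2: 0.19 × 1×10⁻⁴ × 700 = 0.01330 m
B total: 0.02617 m
Difference: 0.168636 − 0.02617 = 0.142466 m

A: 170 mm; B: 26 mm; difference 140 mm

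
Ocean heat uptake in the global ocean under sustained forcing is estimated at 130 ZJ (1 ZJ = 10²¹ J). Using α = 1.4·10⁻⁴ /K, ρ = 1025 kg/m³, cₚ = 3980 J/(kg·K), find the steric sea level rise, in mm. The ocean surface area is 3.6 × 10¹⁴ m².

12.4 mm of thermosteric rise

Per unit area: Q = 130×10²¹ / (3.6×10¹⁴) ≈ 3.611×10⁸ J/m²
Δh = αQ/(ρcₚ) = 1.4×10⁻⁴ × 3.611×10⁸ / (1025 × 3980) ≈ 0.012392 m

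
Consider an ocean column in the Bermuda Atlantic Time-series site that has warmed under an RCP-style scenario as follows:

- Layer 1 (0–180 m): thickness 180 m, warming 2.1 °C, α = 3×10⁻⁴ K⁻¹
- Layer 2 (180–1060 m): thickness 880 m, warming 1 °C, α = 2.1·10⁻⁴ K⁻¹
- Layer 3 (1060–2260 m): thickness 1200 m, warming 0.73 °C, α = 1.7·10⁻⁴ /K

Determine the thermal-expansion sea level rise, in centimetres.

180 × 2.1 × 3×10⁻⁴ = 0.11340 m
Layer 2: 2.1×10⁻⁴ × 1 × 880 = 0.18480 m
1.7×10⁻⁴ × 1200 × 0.73 = 0.14892 m
Δh = 0.11340 + 0.18480 + 0.14892 = 0.44712 m ≈ 44.7 cm

Δh = 44.7 cm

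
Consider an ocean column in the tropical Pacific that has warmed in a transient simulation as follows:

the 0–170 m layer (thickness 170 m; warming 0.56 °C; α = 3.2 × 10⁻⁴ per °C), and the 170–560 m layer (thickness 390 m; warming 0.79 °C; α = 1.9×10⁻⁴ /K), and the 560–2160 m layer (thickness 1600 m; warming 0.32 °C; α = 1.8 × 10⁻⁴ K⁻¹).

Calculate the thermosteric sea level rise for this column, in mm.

0.56 × 170 × 3.2×10⁻⁴ = 0.030464 m
170–560 m: 390 × 1.9×10⁻⁴ × 0.79 = 0.058539 m
560–2160 m: 0.32 × 1600 × 1.8×10⁻⁴ = 0.09216 m
Δh = 0.030464 + 0.058539 + 0.09216 = 0.181163 m

Δh ≈ 181 mm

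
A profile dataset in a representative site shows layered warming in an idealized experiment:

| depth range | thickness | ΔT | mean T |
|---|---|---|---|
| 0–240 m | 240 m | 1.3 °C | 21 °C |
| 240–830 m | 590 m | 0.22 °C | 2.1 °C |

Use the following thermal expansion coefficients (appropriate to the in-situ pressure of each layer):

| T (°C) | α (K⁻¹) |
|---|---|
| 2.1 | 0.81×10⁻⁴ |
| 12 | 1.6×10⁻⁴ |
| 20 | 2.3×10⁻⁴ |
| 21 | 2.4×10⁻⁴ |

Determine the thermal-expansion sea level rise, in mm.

Δh = 85.4 mm

Layer 1 at 21 °C → α = 2.4×10⁻⁴ K⁻¹
Layer 2 at 2.1 °C → α = 0.81×10⁻⁴ K⁻¹
2.4×10⁻⁴ × 240 × 1.3 = 0.07488 m
Layer 2: 590 × 0.81×10⁻⁴ × 0.22 = 0.0105138 m
Δh = 0.07488 + 0.0105138 = 0.0853938 m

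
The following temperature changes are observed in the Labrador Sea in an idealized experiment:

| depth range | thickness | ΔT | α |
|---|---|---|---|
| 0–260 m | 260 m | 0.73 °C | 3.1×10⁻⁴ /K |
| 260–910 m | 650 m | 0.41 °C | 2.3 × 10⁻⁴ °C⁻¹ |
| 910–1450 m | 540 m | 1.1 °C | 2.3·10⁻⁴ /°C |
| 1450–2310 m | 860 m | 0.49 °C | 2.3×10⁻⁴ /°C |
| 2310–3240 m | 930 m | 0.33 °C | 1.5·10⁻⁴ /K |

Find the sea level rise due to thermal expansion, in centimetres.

about 40.0 cm

0–260 m: 3.1×10⁻⁴ × 0.73 × 260 = 0.058838 m
260–910 m: 650 × 2.3×10⁻⁴ × 0.41 = 0.061295 m
910–1450 m: 1.1 × 540 × 2.3×10⁻⁴ = 0.13662 m
0.49 × 860 × 2.3×10⁻⁴ = 0.096922 m
Layer 5: 930 × 0.33 × 1.5×10⁻⁴ = 0.046035 m
Δh = 0.058838 + 0.061295 + 0.13662 + 0.096922 + 0.046035 = 0.39971 m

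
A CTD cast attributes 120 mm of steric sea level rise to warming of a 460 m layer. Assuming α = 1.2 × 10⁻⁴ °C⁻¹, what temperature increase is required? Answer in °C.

2.2 °C

ΔT = Δh/(αH) = 0.12 / (1.2×10⁻⁴ × 460) ≈ 2.174 °C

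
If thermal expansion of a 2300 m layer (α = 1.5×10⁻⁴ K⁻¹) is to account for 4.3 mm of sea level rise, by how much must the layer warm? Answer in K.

ΔT = Δh/(αH) = 0.0043 / (1.5×10⁻⁴ × 2300) ≈ 0.01246 K

ΔT ≈ 0.0125 K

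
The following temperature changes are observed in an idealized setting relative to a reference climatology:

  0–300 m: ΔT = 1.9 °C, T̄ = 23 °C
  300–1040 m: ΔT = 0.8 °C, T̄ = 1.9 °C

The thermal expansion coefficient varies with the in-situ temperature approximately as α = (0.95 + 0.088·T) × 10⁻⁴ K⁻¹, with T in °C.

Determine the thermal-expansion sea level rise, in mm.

Layer 1: α = (0.95 + 0.088×23)×10⁻⁴ = 2.974×10⁻⁴ K⁻¹
Layer 2: α = (0.95 + 0.088×1.9)×10⁻⁴ = 1.1172×10⁻⁴ K⁻¹
Layer 1: 1.9 × 2.974×10⁻⁴ × 300 = 0.169518 m
300–1040 m: 740 × 1.1172×10⁻⁴ × 0.8 = 0.06613824 m
Δh = 0.169518 + 0.06613824 = 0.23565624 m ≈ 240 mm

Δh ≈ 240 mm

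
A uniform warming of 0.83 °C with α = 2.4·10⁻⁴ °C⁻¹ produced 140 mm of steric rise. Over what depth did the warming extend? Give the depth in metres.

about 703 m

H = Δh/(αΔT) = 0.14 / (2.4×10⁻⁴ × 0.83) ≈ 702.8 m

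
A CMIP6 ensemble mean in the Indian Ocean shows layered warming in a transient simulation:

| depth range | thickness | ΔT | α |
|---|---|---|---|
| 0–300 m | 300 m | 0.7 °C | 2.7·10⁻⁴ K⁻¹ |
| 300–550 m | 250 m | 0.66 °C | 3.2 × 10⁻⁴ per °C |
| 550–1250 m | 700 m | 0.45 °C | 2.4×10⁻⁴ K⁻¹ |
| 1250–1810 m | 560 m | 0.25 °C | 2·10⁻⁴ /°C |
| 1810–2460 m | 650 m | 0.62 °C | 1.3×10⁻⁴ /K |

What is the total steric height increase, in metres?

0–300 m: 300 × 2.7×10⁻⁴ × 0.7 = 0.05670 m
0.66 × 3.2×10⁻⁴ × 250 = 0.05280 m
550–1250 m: 2.4×10⁻⁴ × 700 × 0.45 = 0.07560 m
1250–1810 m: 0.25 × 560 × 2×10⁻⁴ = 0.02800 m
650 × 0.62 × 1.3×10⁻⁴ = 0.05239 m
Δh = 0.05670 + 0.05280 + 0.07560 + 0.02800 + 0.05239 = 0.26549 m

Δh = 0.27 m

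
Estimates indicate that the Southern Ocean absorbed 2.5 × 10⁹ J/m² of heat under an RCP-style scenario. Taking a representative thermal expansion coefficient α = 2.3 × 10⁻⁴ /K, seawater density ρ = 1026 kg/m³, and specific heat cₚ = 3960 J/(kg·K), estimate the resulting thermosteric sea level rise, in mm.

Δh = αQ/(ρcₚ) = 2.3×10⁻⁴ × 2.5×10⁹ / (1026 × 3960) ≈ 0.14152 m

Δh ≈ 142 mm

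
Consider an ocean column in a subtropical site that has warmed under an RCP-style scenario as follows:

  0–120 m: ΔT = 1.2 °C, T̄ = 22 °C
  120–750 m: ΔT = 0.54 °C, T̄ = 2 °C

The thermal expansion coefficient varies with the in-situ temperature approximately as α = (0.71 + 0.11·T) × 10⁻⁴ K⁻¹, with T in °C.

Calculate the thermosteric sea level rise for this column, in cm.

Layer 1: α = (0.71 + 0.11×22)×10⁻⁴ = 3.13×10⁻⁴ K⁻¹
Layer 2: α = (0.71 + 0.11×2)×10⁻⁴ = 0.93×10⁻⁴ K⁻¹
0–120 m: 3.13×10⁻⁴ × 1.2 × 120 = 0.045072 m
0.93×10⁻⁴ × 0.54 × 630 = 0.0316386 m
Δh = 0.045072 + 0.0316386 = 0.0767106 m

about 7.67 cm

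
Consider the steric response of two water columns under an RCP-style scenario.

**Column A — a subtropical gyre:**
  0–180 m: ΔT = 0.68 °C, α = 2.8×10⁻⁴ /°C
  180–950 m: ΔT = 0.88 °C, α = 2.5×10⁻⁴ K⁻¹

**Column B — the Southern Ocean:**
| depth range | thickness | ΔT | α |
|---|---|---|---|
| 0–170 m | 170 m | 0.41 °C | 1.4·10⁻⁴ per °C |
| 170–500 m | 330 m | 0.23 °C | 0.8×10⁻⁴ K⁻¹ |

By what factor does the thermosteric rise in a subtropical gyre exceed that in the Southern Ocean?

A Layer 1: 0.68 × 2.8×10⁻⁴ × 180 = 0.034272 m
A 2.5×10⁻⁴ × 0.88 × 770 = 0.16940 m
A total: 0.203672 m
B Layer 1: 170 × 1.4×10⁻⁴ × 0.41 = 0.009758 m
B 170–500 m: 0.8×10⁻⁴ × 330 × 0.23 = 0.006072 m
B total: 0.01583 m
Ratio: 0.203672 / 0.01583 ≈ 12.87

≈ 13×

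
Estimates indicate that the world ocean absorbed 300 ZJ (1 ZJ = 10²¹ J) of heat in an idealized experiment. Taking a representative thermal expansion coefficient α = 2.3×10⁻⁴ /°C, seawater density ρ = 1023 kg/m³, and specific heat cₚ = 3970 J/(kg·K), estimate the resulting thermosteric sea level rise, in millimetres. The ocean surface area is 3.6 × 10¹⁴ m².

47.2 mm

Per unit area: Q = 300×10²¹ / (3.6×10¹⁴) ≈ 8.333×10⁸ J/m²
Δh = αQ/(ρcₚ) = 2.3×10⁻⁴ × 8.333×10⁸ / (1023 × 3970) ≈ 0.047191 m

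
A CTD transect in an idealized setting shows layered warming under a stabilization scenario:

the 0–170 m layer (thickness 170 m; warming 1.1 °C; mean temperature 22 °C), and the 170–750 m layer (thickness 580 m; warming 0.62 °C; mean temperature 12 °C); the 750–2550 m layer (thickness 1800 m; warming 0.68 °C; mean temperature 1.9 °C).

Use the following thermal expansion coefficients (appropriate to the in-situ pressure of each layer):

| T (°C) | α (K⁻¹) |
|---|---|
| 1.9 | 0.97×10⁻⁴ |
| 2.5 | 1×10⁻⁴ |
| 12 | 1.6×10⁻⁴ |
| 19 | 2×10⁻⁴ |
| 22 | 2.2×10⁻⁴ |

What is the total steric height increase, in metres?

Layer 1 at 22 °C → α = 2.2×10⁻⁴ K⁻¹
Layer 2 at 12 °C → α = 1.6×10⁻⁴ K⁻¹
Layer 3 at 1.9 °C → α = 0.97×10⁻⁴ K⁻¹
0–170 m: 2.2×10⁻⁴ × 170 × 1.1 = 0.04114 m
170–750 m: 0.62 × 580 × 1.6×10⁻⁴ = 0.057536 m
0.68 × 0.97×10⁻⁴ × 1800 = 0.118728 m
Δh = 0.04114 + 0.057536 + 0.118728 = 0.217404 m

0.22 m of thermosteric rise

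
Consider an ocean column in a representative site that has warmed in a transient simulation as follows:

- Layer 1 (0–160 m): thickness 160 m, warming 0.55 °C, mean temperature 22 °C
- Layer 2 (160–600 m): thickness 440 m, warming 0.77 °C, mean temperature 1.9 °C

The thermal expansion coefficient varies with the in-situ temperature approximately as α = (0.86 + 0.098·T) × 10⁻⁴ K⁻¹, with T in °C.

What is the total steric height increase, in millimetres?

Δh ≈ 62.0 mm

Layer 1: α = (0.86 + 0.098×22)×10⁻⁴ = 3.016×10⁻⁴ K⁻¹
Layer 2: α = (0.86 + 0.098×1.9)×10⁻⁴ = 1.0462×10⁻⁴ K⁻¹
0–160 m: 3.016×10⁻⁴ × 160 × 0.55 = 0.0265408 m
440 × 0.77 × 1.0462×10⁻⁴ = 0.035445256 m
Δh = 0.0265408 + 0.035445256 = 0.061986056 m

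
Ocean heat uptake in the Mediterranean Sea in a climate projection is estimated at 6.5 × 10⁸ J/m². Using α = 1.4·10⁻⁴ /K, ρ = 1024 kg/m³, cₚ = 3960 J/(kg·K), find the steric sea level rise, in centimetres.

Δh = αQ/(ρcₚ) = 1.4×10⁻⁴ × 6.5×10⁸ / (1024 × 3960) ≈ 0.022441 m

Δh ≈ 2.2 cm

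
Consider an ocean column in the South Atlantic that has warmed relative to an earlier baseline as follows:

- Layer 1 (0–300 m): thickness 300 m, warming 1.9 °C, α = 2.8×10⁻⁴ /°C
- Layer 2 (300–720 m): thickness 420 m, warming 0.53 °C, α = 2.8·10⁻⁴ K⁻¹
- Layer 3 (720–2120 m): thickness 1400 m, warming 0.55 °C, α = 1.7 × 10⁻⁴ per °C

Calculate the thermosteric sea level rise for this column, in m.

Δh ≈ 0.35 m

Layer 1: 1.9 × 2.8×10⁻⁴ × 300 = 0.15960 m
Layer 2: 0.53 × 2.8×10⁻⁴ × 420 = 0.062328 m
Layer 3: 0.55 × 1.7×10⁻⁴ × 1400 = 0.13090 m
Δh = 0.15960 + 0.062328 + 0.13090 = 0.352828 m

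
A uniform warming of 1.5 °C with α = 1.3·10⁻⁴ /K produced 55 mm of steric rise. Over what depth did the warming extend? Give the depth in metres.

H = Δh/(αΔT) = 0.055 / (1.3×10⁻⁴ × 1.5) ≈ 282.1 m

280 m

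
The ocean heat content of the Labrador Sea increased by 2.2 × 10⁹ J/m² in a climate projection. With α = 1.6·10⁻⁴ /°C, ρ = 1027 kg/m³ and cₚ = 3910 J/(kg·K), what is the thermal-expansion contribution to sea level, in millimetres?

about 87.7 mm

Δh = αQ/(ρcₚ) = 1.6×10⁻⁴ × 2.2×10⁹ / (1027 × 3910) ≈ 0.087659 m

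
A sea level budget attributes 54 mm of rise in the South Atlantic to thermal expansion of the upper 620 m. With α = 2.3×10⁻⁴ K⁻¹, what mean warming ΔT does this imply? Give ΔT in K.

ΔT = Δh/(αH) = 0.054 / (2.3×10⁻⁴ × 620) ≈ 0.3787 K

ΔT ≈ 0.379 K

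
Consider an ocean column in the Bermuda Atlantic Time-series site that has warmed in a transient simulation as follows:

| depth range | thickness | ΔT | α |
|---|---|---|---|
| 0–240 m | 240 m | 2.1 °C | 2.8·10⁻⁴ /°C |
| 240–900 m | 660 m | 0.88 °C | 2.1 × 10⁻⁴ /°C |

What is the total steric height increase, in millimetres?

240 × 2.8×10⁻⁴ × 2.1 = 0.14112 m
240–900 m: 0.88 × 2.1×10⁻⁴ × 660 = 0.121968 m
Δh = 0.14112 + 0.121968 = 0.263088 m

263 mm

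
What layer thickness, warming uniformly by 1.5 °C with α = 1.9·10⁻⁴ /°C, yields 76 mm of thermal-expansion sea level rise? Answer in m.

267 m

H = Δh/(αΔT) = 0.076 / (1.9×10⁻⁴ × 1.5) ≈ 266.7 m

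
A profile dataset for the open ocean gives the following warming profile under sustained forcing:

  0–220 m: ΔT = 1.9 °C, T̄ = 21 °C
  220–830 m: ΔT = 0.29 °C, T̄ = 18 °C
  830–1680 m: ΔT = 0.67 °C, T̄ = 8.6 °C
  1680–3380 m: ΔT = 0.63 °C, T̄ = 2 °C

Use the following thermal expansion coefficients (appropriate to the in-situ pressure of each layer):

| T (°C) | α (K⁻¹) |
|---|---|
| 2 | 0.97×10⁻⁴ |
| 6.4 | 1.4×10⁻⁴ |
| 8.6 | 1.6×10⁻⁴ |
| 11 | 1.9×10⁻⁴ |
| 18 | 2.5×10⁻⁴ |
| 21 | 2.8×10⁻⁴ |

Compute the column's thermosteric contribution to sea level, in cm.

Δh ≈ 35.6 cm

Layer 1 at 21 °C → α = 2.8×10⁻⁴ K⁻¹
Layer 2 at 18 °C → α = 2.5×10⁻⁴ K⁻¹
Layer 3 at 8.6 °C → α = 1.6×10⁻⁴ K⁻¹
Layer 4 at 2 °C → α = 0.97×10⁻⁴ K⁻¹
0–220 m: 1.9 × 2.8×10⁻⁴ × 220 = 0.11704 m
220–830 m: 0.29 × 610 × 2.5×10⁻⁴ = 0.044225 m
0.67 × 850 × 1.6×10⁻⁴ = 0.09112 m
0.97×10⁻⁴ × 1700 × 0.63 = 0.103887 m
Δh = 0.11704 + 0.044225 + 0.09112 + 0.103887 = 0.356272 m ≈ 35.6 cm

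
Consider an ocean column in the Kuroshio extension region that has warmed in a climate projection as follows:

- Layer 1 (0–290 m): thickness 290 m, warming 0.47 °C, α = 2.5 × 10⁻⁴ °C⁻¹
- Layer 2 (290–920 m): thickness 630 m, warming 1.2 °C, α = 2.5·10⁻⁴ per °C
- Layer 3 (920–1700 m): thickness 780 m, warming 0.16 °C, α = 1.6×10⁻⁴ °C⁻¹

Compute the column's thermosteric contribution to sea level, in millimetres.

0–290 m: 290 × 0.47 × 2.5×10⁻⁴ = 0.034075 m
290–920 m: 2.5×10⁻⁴ × 1.2 × 630 = 0.18900 m
0.16 × 780 × 1.6×10⁻⁴ = 0.019968 m
Δh = 0.034075 + 0.18900 + 0.019968 = 0.243043 m ≈ 243 mm

Δh = 243 mm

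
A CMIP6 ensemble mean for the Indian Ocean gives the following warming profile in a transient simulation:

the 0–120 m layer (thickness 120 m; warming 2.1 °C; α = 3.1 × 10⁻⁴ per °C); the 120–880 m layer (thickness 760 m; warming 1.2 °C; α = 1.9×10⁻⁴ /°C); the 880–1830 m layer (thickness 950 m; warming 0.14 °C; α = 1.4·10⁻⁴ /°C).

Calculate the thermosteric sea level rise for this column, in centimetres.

0–120 m: 3.1×10⁻⁴ × 2.1 × 120 = 0.07812 m
Layer 2: 1.2 × 760 × 1.9×10⁻⁴ = 0.17328 m
880–1830 m: 950 × 1.4×10⁻⁴ × 0.14 = 0.01862 m
Δh = 0.07812 + 0.17328 + 0.01862 = 0.27002 m

Δh ≈ 27.0 cm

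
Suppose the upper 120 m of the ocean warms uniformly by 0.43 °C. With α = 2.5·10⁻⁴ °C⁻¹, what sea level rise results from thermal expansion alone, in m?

about 0.0129 m

Δh = αΔT·H = 2.5×10⁻⁴ × 0.43 × 120 = 0.01290 m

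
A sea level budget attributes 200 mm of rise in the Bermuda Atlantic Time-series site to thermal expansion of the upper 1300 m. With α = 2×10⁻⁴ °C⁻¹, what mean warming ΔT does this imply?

ΔT = Δh/(αH) = 0.2 / (2×10⁻⁴ × 1300) ≈ 0.7692 K

about 0.769 K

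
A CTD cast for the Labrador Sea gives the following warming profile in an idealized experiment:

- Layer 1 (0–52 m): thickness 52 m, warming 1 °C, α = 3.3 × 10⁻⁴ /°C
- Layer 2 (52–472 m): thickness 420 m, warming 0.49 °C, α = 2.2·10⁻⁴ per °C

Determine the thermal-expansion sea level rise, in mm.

1 × 3.3×10⁻⁴ × 52 = 0.01716 m
0.49 × 420 × 2.2×10⁻⁴ = 0.045276 m
Δh = 0.01716 + 0.045276 = 0.062436 m ≈ 62 mm

62 mm of thermosteric rise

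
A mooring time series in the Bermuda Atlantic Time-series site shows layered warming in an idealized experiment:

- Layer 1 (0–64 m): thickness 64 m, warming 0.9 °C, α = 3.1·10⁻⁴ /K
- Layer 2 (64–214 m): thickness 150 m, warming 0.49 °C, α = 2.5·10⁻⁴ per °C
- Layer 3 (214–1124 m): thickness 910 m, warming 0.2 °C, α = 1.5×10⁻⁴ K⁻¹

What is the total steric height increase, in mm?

Layer 1: 0.9 × 64 × 3.1×10⁻⁴ = 0.017856 m
2.5×10⁻⁴ × 0.49 × 150 = 0.018375 m
Layer 3: 910 × 0.2 × 1.5×10⁻⁴ = 0.02730 m
Δh = 0.017856 + 0.018375 + 0.02730 = 0.063531 m

Δh = 63.5 mm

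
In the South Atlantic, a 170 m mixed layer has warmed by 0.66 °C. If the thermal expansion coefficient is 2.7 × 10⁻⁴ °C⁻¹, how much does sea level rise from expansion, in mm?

Δh = αΔT·H = 2.7×10⁻⁴ × 0.66 × 170 = 0.030294 m

30.3 mm of thermosteric rise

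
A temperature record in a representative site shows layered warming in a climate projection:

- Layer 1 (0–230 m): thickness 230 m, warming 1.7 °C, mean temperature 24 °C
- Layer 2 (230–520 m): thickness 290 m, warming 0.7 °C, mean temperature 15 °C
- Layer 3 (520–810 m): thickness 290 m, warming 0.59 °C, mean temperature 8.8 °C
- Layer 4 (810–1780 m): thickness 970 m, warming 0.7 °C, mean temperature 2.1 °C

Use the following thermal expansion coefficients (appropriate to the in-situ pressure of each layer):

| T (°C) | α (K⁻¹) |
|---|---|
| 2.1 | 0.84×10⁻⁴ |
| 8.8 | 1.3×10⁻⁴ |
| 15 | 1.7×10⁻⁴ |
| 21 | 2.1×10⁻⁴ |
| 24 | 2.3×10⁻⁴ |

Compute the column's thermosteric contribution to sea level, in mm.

204 mm

Layer 1 at 24 °C → α = 2.3×10⁻⁴ K⁻¹
Layer 2 at 15 °C → α = 1.7×10⁻⁴ K⁻¹
Layer 3 at 8.8 °C → α = 1.3×10⁻⁴ K⁻¹
Layer 4 at 2.1 °C → α = 0.84×10⁻⁴ K⁻¹
0–230 m: 230 × 2.3×10⁻⁴ × 1.7 = 0.08993 m
230–520 m: 1.7×10⁻⁴ × 0.7 × 290 = 0.03451 m
520–810 m: 290 × 0.59 × 1.3×10⁻⁴ = 0.022243 m
810–1780 m: 0.7 × 970 × 0.84×10⁻⁴ = 0.057036 m
Δh = 0.08993 + 0.03451 + 0.022243 + 0.057036 = 0.203719 m ≈ 204 mm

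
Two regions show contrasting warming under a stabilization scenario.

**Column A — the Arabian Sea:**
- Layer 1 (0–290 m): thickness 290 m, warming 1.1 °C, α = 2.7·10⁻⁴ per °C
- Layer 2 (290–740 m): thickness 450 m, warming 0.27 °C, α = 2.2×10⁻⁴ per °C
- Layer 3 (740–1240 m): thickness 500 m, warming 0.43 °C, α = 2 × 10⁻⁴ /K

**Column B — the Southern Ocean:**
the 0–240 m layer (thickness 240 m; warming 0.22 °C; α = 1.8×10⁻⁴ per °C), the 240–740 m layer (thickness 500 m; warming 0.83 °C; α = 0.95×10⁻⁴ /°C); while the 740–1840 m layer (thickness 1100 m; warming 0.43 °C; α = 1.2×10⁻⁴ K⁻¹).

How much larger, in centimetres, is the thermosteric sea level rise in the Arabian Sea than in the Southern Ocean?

Δh_A − Δh_B ≈ 5.0 cm

A Layer 1: 2.7×10⁻⁴ × 1.1 × 290 = 0.08613 m
A 450 × 2.2×10⁻⁴ × 0.27 = 0.02673 m
A 740–1240 m: 500 × 0.43 × 2×10⁻⁴ = 0.04300 m
A total: 0.15586 m
B 0–240 m: 0.22 × 1.8×10⁻⁴ × 240 = 0.009504 m
B 500 × 0.83 × 0.95×10⁻⁴ = 0.039425 m
B 0.43 × 1100 × 1.2×10⁻⁴ = 0.05676 m
B total: 0.105689 m
Difference: 0.15586 − 0.105689 = 0.050171 m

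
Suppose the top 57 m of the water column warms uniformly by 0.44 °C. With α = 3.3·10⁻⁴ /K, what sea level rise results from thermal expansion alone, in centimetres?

Δh = αΔT·H = 3.3×10⁻⁴ × 0.44 × 57 = 0.0082764 m

0.828 cm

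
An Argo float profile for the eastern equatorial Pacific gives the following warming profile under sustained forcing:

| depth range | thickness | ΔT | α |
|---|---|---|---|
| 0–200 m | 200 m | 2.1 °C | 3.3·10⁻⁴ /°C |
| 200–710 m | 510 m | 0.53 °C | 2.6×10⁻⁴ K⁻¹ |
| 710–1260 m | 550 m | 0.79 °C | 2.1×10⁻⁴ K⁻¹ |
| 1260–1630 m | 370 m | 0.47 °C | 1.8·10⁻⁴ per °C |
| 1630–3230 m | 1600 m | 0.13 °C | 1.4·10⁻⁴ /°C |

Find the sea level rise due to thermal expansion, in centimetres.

36.1 cm of thermosteric rise

0–200 m: 3.3×10⁻⁴ × 2.1 × 200 = 0.13860 m
200–710 m: 2.6×10⁻⁴ × 510 × 0.53 = 0.070278 m
550 × 0.79 × 2.1×10⁻⁴ = 0.091245 m
Layer 4: 370 × 0.47 × 1.8×10⁻⁴ = 0.031302 m
0.13 × 1.4×10⁻⁴ × 1600 = 0.02912 m
Δh = 0.13860 + 0.070278 + 0.091245 + 0.031302 + 0.02912 = 0.360545 m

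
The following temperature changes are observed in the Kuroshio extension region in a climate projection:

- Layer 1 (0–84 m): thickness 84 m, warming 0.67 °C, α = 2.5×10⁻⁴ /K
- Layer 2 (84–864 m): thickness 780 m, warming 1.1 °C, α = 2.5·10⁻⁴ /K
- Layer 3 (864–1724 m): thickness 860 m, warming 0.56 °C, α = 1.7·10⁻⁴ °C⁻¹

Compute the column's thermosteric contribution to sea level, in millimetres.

Δh = 310 mm

Layer 1: 84 × 2.5×10⁻⁴ × 0.67 = 0.01407 m
1.1 × 2.5×10⁻⁴ × 780 = 0.21450 m
Layer 3: 860 × 1.7×10⁻⁴ × 0.56 = 0.081872 m
Δh = 0.01407 + 0.21450 + 0.081872 = 0.310442 m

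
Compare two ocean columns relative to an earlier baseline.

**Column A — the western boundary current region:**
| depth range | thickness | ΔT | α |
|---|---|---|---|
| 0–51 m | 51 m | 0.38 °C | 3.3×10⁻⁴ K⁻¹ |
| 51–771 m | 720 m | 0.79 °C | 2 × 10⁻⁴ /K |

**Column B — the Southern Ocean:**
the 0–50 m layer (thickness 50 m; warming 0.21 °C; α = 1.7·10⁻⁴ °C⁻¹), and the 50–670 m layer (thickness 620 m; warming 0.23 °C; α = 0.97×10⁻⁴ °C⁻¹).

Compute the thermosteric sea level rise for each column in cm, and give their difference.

A 0–51 m: 0.38 × 3.3×10⁻⁴ × 51 = 0.0063954 m
A 0.79 × 2×10⁻⁴ × 720 = 0.11376 m
A total: 0.1201554 m
B 1.7×10⁻⁴ × 0.21 × 50 = 0.001785 m
B 0.97×10⁻⁴ × 620 × 0.23 = 0.0138322 m
B total: 0.0156172 m
Difference: 0.1201554 − 0.0156172 = 0.1045382 m

A: 12.0 cm; B: 1.56 cm; difference 10.5 cm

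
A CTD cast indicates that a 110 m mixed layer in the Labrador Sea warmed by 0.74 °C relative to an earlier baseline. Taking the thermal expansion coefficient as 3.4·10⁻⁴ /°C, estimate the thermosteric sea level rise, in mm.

Δh = αΔT·H = 3.4×10⁻⁴ × 0.74 × 110 = 0.027676 m

Δh = 28 mm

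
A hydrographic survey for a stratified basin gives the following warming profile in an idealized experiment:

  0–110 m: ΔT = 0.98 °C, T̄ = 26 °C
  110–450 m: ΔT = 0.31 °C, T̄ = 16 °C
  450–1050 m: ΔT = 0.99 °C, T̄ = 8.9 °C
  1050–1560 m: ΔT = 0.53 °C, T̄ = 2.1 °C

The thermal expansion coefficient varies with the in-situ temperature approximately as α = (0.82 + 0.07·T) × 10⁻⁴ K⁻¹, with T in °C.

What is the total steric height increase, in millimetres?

Layer 1: α = (0.82 + 0.07×26)×10⁻⁴ = 2.64×10⁻⁴ K⁻¹
Layer 2: α = (0.82 + 0.07×16)×10⁻⁴ = 1.94×10⁻⁴ K⁻¹
Layer 3: α = (0.82 + 0.07×8.9)×10⁻⁴ = 1.443×10⁻⁴ K⁻¹
Layer 4: α = (0.82 + 0.07×2.1)×10⁻⁴ = 0.967×10⁻⁴ K⁻¹
0–110 m: 2.64×10⁻⁴ × 0.98 × 110 = 0.0284592 m
Layer 2: 1.94×10⁻⁴ × 0.31 × 340 = 0.0204476 m
Layer 3: 600 × 0.99 × 1.443×10⁻⁴ = 0.0857142 m
1050–1560 m: 0.53 × 0.967×10⁻⁴ × 510 = 0.02613801 m
Δh = 0.0284592 + 0.0204476 + 0.0857142 + 0.02613801 = 0.16075901 m ≈ 160 mm

160 mm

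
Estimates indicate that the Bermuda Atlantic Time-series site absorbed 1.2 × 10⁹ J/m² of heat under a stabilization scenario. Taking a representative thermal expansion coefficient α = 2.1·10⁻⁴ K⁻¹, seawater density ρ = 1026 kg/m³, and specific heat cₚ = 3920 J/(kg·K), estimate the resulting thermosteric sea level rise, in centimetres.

6.3 cm of thermosteric rise

Δh = αQ/(ρcₚ) = 2.1×10⁻⁴ × 1.2×10⁹ / (1026 × 3920) ≈ 0.062657 m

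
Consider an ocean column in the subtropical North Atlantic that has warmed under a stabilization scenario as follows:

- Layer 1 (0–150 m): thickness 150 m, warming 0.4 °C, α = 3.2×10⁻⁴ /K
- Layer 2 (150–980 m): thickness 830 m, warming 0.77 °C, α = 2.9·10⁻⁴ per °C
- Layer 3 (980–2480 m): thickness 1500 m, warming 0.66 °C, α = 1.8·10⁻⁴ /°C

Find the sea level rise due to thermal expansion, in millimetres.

150 × 0.4 × 3.2×10⁻⁴ = 0.01920 m
830 × 0.77 × 2.9×10⁻⁴ = 0.185339 m
980–2480 m: 1500 × 1.8×10⁻⁴ × 0.66 = 0.17820 m
Δh = 0.01920 + 0.185339 + 0.17820 = 0.382739 m ≈ 380 mm

Δh = 380 mm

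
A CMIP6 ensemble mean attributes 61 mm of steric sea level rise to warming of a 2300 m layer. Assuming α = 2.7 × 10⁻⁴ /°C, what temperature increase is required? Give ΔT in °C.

ΔT = Δh/(αH) = 0.061 / (2.7×10⁻⁴ × 2300) ≈ 0.09823 °C

ΔT ≈ 0.098 °C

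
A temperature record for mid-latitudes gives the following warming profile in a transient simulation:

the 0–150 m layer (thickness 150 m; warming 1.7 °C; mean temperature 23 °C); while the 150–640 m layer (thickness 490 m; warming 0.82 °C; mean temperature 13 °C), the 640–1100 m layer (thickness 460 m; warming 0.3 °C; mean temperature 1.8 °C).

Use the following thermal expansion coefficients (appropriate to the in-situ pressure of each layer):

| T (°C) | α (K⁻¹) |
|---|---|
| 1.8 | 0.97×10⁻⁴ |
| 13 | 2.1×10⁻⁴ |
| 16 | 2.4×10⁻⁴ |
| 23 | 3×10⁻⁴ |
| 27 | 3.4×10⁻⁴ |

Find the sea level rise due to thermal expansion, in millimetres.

Layer 1 at 23 °C → α = 3×10⁻⁴ K⁻¹
Layer 2 at 13 °C → α = 2.1×10⁻⁴ K⁻¹
Layer 3 at 1.8 °C → α = 0.97×10⁻⁴ K⁻¹
0–150 m: 1.7 × 150 × 3×10⁻⁴ = 0.07650 m
Layer 2: 0.82 × 490 × 2.1×10⁻⁴ = 0.084378 m
Layer 3: 0.97×10⁻⁴ × 460 × 0.3 = 0.013386 m
Δh = 0.07650 + 0.084378 + 0.013386 = 0.174264 m ≈ 174 mm

Δh = 174 mm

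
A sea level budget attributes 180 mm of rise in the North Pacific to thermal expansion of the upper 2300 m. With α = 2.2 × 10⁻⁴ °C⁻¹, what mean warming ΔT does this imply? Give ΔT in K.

0.36 K

ΔT = Δh/(αH) = 0.18 / (2.2×10⁻⁴ × 2300) ≈ 0.3557 K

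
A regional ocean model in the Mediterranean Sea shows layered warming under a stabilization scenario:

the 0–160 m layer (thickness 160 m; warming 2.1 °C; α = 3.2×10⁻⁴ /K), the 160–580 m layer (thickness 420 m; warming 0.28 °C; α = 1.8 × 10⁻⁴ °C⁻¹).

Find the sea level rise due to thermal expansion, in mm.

160 × 2.1 × 3.2×10⁻⁴ = 0.10752 m
160–580 m: 420 × 0.28 × 1.8×10⁻⁴ = 0.021168 m
Δh = 0.10752 + 0.021168 = 0.128688 m ≈ 130 mm

about 130 mm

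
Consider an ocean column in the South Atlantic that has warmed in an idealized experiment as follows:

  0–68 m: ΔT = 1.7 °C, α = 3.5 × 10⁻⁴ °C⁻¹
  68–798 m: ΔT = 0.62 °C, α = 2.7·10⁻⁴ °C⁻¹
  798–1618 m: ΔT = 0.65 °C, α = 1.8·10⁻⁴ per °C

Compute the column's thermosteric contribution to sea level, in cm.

Δh = 25.9 cm

Layer 1: 3.5×10⁻⁴ × 1.7 × 68 = 0.04046 m
Layer 2: 730 × 0.62 × 2.7×10⁻⁴ = 0.122202 m
798–1618 m: 820 × 0.65 × 1.8×10⁻⁴ = 0.09594 m
Δh = 0.04046 + 0.122202 + 0.09594 = 0.258602 m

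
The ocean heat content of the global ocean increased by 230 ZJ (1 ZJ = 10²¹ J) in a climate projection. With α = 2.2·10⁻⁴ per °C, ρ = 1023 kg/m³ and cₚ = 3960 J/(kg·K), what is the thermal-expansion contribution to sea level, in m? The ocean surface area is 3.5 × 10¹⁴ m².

about 0.0357 m

Per unit area: Q = 230×10²¹ / (3.5×10¹⁴) ≈ 6.571×10⁸ J/m²
Δh = αQ/(ρcₚ) = 2.2×10⁻⁴ × 6.571×10⁸ / (1023 × 3960) ≈ 0.035685 m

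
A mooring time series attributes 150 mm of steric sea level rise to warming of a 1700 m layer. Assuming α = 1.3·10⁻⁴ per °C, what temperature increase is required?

ΔT = Δh/(αH) = 0.15 / (1.3×10⁻⁴ × 1700) ≈ 0.6787 °C

about 0.679 °C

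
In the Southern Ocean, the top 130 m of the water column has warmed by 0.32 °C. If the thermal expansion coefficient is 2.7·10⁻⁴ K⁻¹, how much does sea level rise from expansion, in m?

Δh = αΔT·H = 2.7×10⁻⁴ × 0.32 × 130 = 0.011232 m

Δh ≈ 0.011 m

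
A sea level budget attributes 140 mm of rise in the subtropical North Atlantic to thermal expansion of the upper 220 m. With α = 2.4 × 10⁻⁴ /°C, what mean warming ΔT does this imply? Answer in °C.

about 2.65 °C

ΔT = Δh/(αH) = 0.14 / (2.4×10⁻⁴ × 220) ≈ 2.652 °C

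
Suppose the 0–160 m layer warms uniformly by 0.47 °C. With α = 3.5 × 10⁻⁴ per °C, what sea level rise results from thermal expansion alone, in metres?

0.0263 m

Δh = αΔT·H = 3.5×10⁻⁴ × 0.47 × 160 = 0.02632 m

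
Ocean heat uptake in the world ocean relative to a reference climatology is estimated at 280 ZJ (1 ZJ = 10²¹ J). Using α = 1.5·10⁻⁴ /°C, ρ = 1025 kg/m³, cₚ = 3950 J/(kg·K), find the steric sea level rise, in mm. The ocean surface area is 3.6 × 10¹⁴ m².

about 28.8 mm

Per unit area: Q = 280×10²¹ / (3.6×10¹⁴) ≈ 7.778×10⁸ J/m²
Δh = αQ/(ρcₚ) = 1.5×10⁻⁴ × 7.778×10⁸ / (1025 × 3950) ≈ 0.028816 m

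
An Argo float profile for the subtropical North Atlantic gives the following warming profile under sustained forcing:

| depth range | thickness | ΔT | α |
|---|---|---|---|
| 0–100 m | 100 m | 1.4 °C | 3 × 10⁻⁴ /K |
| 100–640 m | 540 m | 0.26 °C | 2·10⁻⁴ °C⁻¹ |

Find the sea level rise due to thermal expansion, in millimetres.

Δh ≈ 70 mm

Layer 1: 3×10⁻⁴ × 1.4 × 100 = 0.04200 m
2×10⁻⁴ × 0.26 × 540 = 0.02808 m
Δh = 0.04200 + 0.02808 = 0.07008 m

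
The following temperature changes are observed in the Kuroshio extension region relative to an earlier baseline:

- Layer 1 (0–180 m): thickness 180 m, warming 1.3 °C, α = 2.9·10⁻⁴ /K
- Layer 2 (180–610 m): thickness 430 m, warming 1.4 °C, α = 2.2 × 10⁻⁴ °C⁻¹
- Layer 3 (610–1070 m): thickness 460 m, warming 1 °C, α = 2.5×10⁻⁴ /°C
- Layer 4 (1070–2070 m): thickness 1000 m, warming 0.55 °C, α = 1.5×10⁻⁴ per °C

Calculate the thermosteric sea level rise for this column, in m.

Δh ≈ 0.398 m

2.9×10⁻⁴ × 1.3 × 180 = 0.06786 m
Layer 2: 1.4 × 430 × 2.2×10⁻⁴ = 0.13244 m
Layer 3: 2.5×10⁻⁴ × 1 × 460 = 0.11500 m
1070–2070 m: 0.55 × 1000 × 1.5×10⁻⁴ = 0.08250 m
Δh = 0.06786 + 0.13244 + 0.11500 + 0.08250 = 0.39780 m ≈ 0.398 m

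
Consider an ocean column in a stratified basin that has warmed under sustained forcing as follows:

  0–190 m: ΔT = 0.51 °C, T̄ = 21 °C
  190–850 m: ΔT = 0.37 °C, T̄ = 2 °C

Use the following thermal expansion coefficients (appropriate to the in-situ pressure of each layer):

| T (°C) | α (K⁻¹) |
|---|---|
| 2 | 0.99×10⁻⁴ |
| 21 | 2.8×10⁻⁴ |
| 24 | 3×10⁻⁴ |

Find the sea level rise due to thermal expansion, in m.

Δh = 0.0513 m

Layer 1 at 21 °C → α = 2.8×10⁻⁴ K⁻¹
Layer 2 at 2 °C → α = 0.99×10⁻⁴ K⁻¹
Layer 1: 190 × 0.51 × 2.8×10⁻⁴ = 0.027132 m
Layer 2: 660 × 0.37 × 0.99×10⁻⁴ = 0.0241758 m
Δh = 0.027132 + 0.0241758 = 0.0513078 m ≈ 0.0513 m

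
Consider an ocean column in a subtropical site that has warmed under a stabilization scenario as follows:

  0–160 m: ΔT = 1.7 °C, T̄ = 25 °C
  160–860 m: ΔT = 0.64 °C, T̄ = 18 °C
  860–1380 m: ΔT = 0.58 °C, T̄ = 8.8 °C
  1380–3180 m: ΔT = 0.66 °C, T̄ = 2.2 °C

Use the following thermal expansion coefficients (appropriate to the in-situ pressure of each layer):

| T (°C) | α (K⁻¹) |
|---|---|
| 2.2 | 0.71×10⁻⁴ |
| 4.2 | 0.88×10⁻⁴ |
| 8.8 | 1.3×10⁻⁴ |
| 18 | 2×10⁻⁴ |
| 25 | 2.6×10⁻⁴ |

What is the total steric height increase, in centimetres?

Layer 1 at 25 °C → α = 2.6×10⁻⁴ K⁻¹
Layer 2 at 18 °C → α = 2×10⁻⁴ K⁻¹
Layer 3 at 8.8 °C → α = 1.3×10⁻⁴ K⁻¹
Layer 4 at 2.2 °C → α = 0.71×10⁻⁴ K⁻¹
Layer 1: 2.6×10⁻⁴ × 160 × 1.7 = 0.07072 m
0.64 × 700 × 2×10⁻⁴ = 0.08960 m
Layer 3: 1.3×10⁻⁴ × 520 × 0.58 = 0.039208 m
0.71×10⁻⁴ × 0.66 × 1800 = 0.084348 m
Δh = 0.07072 + 0.08960 + 0.039208 + 0.084348 = 0.283876 m

about 28.4 cm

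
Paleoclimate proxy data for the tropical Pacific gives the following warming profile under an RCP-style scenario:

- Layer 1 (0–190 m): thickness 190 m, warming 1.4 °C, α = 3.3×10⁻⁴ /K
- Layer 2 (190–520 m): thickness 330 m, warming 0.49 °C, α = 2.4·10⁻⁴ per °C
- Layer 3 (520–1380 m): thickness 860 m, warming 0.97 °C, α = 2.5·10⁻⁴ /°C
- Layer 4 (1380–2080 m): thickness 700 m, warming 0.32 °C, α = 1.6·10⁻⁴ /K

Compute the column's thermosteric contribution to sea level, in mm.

3.3×10⁻⁴ × 1.4 × 190 = 0.08778 m
190–520 m: 2.4×10⁻⁴ × 0.49 × 330 = 0.038808 m
Layer 3: 860 × 0.97 × 2.5×10⁻⁴ = 0.20855 m
1.6×10⁻⁴ × 700 × 0.32 = 0.03584 m
Δh = 0.08778 + 0.038808 + 0.20855 + 0.03584 = 0.370978 m

370 mm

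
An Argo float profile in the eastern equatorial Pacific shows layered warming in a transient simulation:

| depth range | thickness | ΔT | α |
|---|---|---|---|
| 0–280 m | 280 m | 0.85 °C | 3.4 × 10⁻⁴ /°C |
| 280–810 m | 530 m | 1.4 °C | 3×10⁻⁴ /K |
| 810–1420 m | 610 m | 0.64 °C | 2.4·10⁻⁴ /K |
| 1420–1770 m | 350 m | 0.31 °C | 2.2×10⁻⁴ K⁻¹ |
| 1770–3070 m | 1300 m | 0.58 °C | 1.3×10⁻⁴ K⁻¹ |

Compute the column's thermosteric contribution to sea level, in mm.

519 mm of thermosteric rise

Layer 1: 280 × 0.85 × 3.4×10⁻⁴ = 0.08092 m
Layer 2: 3×10⁻⁴ × 530 × 1.4 = 0.22260 m
810–1420 m: 610 × 0.64 × 2.4×10⁻⁴ = 0.093696 m
Layer 4: 0.31 × 2.2×10⁻⁴ × 350 = 0.02387 m
Layer 5: 1.3×10⁻⁴ × 0.58 × 1300 = 0.09802 m
Δh = 0.08092 + 0.22260 + 0.093696 + 0.02387 + 0.09802 = 0.519106 m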